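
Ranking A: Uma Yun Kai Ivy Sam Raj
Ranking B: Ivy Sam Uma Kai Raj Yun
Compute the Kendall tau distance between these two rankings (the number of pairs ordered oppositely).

Assign each item its position (1..6) in the first ordering, then rewrite the second ordering as that position sequence:
positions: Uma→1, Yun→2, Kai→3, Ivy→4, Sam→5, Raj→6
second ordering as positions: [4, 5, 1, 3, 6, 2]
Discordant pairs = inversions in this position sequence.
4: 1, 3, 2 → 3
5: 1, 3, 2 → 3
1: 0
3: 2 → 1
6: 2 → 1
2: 0
Total: 3 + 3 + 0 + 1 + 1 + 0 = 8

8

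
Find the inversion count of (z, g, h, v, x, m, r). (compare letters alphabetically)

10 inversions

Inversion pairs (indices are 1-based):
(1,2): z > g
(1,3): z > h
(1,4): z > v
(1,5): z > x
(1,6): z > m
(1,7): z > r
(4,6): v > m
(4,7): v > r
(5,6): x > m
(5,7): x > r
That's 10 pairs.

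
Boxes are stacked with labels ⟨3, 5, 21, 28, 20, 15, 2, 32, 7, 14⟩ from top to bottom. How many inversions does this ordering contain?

Sweep left to right; for each value list the smaller values that follow it:
3 → 2 → 1
5 → 2 → 1
21 → 20, 15, 2, 7, 14 → 5
28 → 20, 15, 2, 7, 14 → 5
20 → 15, 2, 7, 14 → 4
15 → 2, 7, 14 → 3
2 → none → 0
32 → 7, 14 → 2
7 → none → 0
14 → none → 0
Sum: 1 + 1 + 5 + 5 + 4 + 3 + 0 + 2 + 0 + 0 = 21

21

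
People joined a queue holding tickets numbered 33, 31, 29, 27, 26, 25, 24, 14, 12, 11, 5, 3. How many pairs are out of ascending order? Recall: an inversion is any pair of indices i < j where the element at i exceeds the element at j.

66

Sweep left to right; for each value list the smaller values that follow it:
33: 11
31: 10
29: 9
27: 8
26: 7
25: 6
24: 5
14: 4
12: 3
11: 2
5: 1
3: 0
Sum: 11 + 10 + 9 + 8 + 7 + 6 + 5 + 4 + 3 + 2 + 1 + 0 = 66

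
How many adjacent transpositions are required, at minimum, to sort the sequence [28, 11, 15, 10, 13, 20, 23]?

9 adjacent swaps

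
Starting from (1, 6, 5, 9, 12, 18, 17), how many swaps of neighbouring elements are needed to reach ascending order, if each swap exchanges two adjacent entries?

2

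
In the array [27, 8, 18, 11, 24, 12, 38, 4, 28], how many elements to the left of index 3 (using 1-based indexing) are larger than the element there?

1 such element

The element at index 3 is 18.
Elements before it: 27, 8
Those larger than 18: 27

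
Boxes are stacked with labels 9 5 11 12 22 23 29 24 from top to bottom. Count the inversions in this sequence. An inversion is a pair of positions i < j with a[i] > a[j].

Sweep left to right; for each value list the smaller values that follow it:
9: 1
5: 0
11: 0
12: 0
22: 0
23: 0
29: 1
24: 0
Sum: 1 + 0 + 0 + 0 + 0 + 0 + 1 + 0 = 2

There are 2 inversions.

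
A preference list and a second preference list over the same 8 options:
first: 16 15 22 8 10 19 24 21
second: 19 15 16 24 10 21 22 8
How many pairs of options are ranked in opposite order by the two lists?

Assign each item its position (1..8) in the first ordering, then rewrite the second ordering as that position sequence:
positions: 16→1, 15→2, 22→3, 8→4, 10→5, 19→6, 24→7, 21→8
second ordering as positions: [6, 2, 1, 7, 5, 8, 3, 4]
Discordant pairs = inversions in this position sequence.
6: 2, 1, 5, 3, 4 → 5
2: 1 → 1
1: 0
7: 5, 3, 4 → 3
5: 3, 4 → 2
8: 3, 4 → 2
3: 0
4: 0
Total: 5 + 1 + 0 + 3 + 2 + 2 + 0 + 0 = 13

13 pairs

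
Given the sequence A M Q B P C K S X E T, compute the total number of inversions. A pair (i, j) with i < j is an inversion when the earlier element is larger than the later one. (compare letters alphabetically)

16

Count, for each position, how many later elements it exceeds:
A → none → 0
M → B, C, K, E → 4
Q → B, P, C, K, E → 5
B → none → 0
P → C, K, E → 3
C → none → 0
K → E → 1
S → E → 1
X → E, T → 2
E → none → 0
T → none → 0
Sum: 0 + 4 + 5 + 0 + 3 + 0 + 1 + 1 + 2 + 0 + 0 = 16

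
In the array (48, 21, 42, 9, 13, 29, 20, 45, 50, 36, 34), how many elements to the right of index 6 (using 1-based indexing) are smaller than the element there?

The element at index 6 is 29.
Elements after it: 20, 45, 50, 36, 34
Those smaller than 29: 20

1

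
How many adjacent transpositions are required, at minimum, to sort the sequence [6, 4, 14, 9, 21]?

2

Each adjacent swap fixes exactly one inversion, so the minimum swap count equals the number of inversions.
Count inversions — for each element, later elements that are smaller:
6: 4 → 1
4: none → 0
14: 9 → 1
9: none → 0
21: none → 0
Total inversions: 1 + 0 + 1 + 0 + 0 = 2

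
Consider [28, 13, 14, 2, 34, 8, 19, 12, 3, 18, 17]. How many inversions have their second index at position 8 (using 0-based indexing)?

7

The element at index 8 is 3.
Elements before it: 28, 13, 14, 2, 34, 8, 19, 12
Those larger than 3: 28, 13, 14, 34, 8, 19, 12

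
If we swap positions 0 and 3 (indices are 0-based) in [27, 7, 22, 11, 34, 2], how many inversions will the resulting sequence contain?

Positions 0 and 3 hold 27 and 11; after swapping, the array is [11, 7, 22, 27, 34, 2].
Sweep left to right; for each value list the smaller values that follow it:
11 → 7, 2 → 2
7 → 2 → 1
22 → 2 → 1
27 → 2 → 1
34 → 2 → 1
2 → none → 0
Sum: 2 + 1 + 1 + 1 + 1 + 0 = 6

6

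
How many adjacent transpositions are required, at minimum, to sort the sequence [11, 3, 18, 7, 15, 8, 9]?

Adjacent swaps: 10

Minimum adjacent swaps = number of inversions (each swap of adjacent out-of-order elements removes one inversion and no swap can remove more).
Count inversions — for each element, later elements that are smaller:
11: 3, 7, 8, 9 → 4
3: none → 0
18: 7, 15, 8, 9 → 4
7: none → 0
15: 8, 9 → 2
8: none → 0
9: none → 0
Total inversions: 4 + 0 + 4 + 0 + 2 + 0 + 0 = 10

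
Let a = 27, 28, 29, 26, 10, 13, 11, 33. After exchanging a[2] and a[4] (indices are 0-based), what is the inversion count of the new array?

13 inversions

Positions 2 and 4 hold 29 and 10; after swapping, the array is [27, 28, 10, 26, 29, 13, 11, 33].
Element-by-element contributions:
27 → 10, 26, 13, 11 → 4
28 → 10, 26, 13, 11 → 4
10 → none → 0
26 → 13, 11 → 2
29 → 13, 11 → 2
13 → 11 → 1
11 → none → 0
33 → none → 0
Sum: 4 + 4 + 0 + 2 + 2 + 1 + 0 + 0 = 13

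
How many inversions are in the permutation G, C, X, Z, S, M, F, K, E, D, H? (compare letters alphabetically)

35 inversions

Element-by-element contributions:
G → C, F, E, D → 4
C → none → 0
X → S, M, F, K, E, D, H → 7
Z → S, M, F, K, E, D, H → 7
S → M, F, K, E, D, H → 6
M → F, K, E, D, H → 5
F → E, D → 2
K → E, D, H → 3
E → D → 1
D → none → 0
H → none → 0
Sum: 4 + 0 + 7 + 7 + 6 + 5 + 2 + 3 + 1 + 0 + 0 = 35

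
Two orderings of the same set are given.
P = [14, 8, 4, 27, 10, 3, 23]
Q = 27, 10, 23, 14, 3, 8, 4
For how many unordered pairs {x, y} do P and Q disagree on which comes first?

Assign each item its position (1..7) in the first ordering, then rewrite the second ordering as that position sequence:
positions: 14→1, 8→2, 4→3, 27→4, 10→5, 3→6, 23→7
second ordering as positions: [4, 5, 7, 1, 6, 2, 3]
Discordant pairs = inversions in this position sequence.
4: 1, 2, 3 → 3
5: 1, 2, 3 → 3
7: 1, 6, 2, 3 → 4
1: 0
6: 2, 3 → 2
2: 0
3: 0
Total: 3 + 3 + 4 + 0 + 2 + 0 + 0 = 12

12 disagreeing pairs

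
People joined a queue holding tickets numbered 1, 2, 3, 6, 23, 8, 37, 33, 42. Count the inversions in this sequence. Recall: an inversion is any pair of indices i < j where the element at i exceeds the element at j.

There are 2 out-of-order pairs.

Element-by-element contributions:
1 → none → 0
2 → none → 0
3 → none → 0
6 → none → 0
23 → 8 → 1
8 → none → 0
37 → 33 → 1
33 → none → 0
42 → none → 0
Sum: 0 + 0 + 0 + 0 + 1 + 0 + 1 + 0 + 0 = 2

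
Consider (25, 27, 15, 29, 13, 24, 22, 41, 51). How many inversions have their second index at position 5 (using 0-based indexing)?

The element at index 5 is 24.
Elements before it: 25, 27, 15, 29, 13
Those larger than 24: 25, 27, 29

3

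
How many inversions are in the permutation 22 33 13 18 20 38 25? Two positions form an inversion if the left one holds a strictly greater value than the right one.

Inversion pairs (indices are 1-based):
(1,3): 22 > 13
(1,4): 22 > 18
(1,5): 22 > 20
(2,3): 33 > 13
(2,4): 33 > 18
(2,5): 33 > 20
(2,7): 33 > 25
(6,7): 38 > 25
That's 8 pairs.

8 out-of-order pairs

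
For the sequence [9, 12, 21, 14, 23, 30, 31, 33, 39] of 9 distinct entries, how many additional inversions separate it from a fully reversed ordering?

Maximum inversions for 9 distinct elements is C(9, 2) = 9·8/2 = 36.
Current inversions — for each element, count later smaller elements:
9: 0
12: 0
21: 1
14: 0
23: 0
30: 0
31: 0
33: 0
39: 0
Current total: 0 + 0 + 1 + 0 + 0 + 0 + 0 + 0 + 0 = 1
Shortfall: 36 − 1 = 35

35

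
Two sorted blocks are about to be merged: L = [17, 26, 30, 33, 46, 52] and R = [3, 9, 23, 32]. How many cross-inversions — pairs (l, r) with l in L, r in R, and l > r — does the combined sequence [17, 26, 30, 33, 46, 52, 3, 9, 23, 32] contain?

20

For each element r of the right run, count left-run elements greater than r:
r = 3: 17, 26, 30, 33, 46, 52 → 6
r = 9: 17, 26, 30, 33, 46, 52 → 6
r = 23: 26, 30, 33, 46, 52 → 5
r = 32: 33, 46, 52 → 3
Cross-inversions: 6 + 6 + 5 + 3 = 20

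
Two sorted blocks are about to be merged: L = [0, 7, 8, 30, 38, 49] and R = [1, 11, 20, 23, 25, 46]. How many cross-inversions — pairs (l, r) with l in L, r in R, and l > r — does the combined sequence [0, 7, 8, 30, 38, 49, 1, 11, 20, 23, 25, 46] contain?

Count, for every r in R, how many entries of L exceed r:
r = 1: 7, 8, 30, 38, 49 → 5
r = 11: 30, 38, 49 → 3
r = 20: 30, 38, 49 → 3
r = 23: 30, 38, 49 → 3
r = 25: 30, 38, 49 → 3
r = 46: 49 → 1
Cross-inversions: 5 + 3 + 3 + 3 + 3 + 1 = 18

Cross-inversions: 18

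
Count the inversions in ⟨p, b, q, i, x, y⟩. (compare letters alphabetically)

Listing every pair i<j with a[i]>a[j] (using 1-based positions):
(1,2): p > b
(1,4): p > i
(3,4): q > i
That's 3 pairs.

Out-of-order pairs: 3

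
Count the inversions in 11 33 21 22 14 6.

10 inversions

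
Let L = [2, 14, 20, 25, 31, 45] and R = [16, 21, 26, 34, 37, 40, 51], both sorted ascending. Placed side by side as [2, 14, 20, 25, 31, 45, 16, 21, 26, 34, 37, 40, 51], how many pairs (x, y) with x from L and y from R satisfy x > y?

Take each right-half value and tally the left-half values above it:
r = 16: 20, 25, 31, 45 → 4
r = 21: 25, 31, 45 → 3
r = 26: 31, 45 → 2
r = 34: 45 → 1
r = 37: 45 → 1
r = 40: 45 → 1
r = 51: none → 0
Cross-inversions: 4 + 3 + 2 + 1 + 1 + 1 + 0 = 12

12 cross-inversions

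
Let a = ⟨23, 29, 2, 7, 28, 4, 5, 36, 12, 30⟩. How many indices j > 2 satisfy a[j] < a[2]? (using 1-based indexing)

6

The element at index 2 is 29.
Elements after it: 2, 7, 28, 4, 5, 36, 12, 30
Those smaller than 29: 2, 7, 28, 4, 5, 12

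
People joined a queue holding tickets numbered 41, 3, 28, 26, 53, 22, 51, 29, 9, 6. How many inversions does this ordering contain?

For each element, count later entries that are smaller:
41: 7
3: 0
28: 4
26: 3
53: 5
22: 2
51: 3
29: 2
9: 1
6: 0
Sum: 7 + 0 + 4 + 3 + 5 + 2 + 3 + 2 + 1 + 0 = 27

27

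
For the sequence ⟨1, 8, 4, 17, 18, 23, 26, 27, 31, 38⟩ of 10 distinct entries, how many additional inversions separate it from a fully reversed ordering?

44

Maximum inversions for 10 distinct elements is C(10, 2) = 10·9/2 = 45.
Current inversions — for each element, count later smaller elements:
1: 0
8: 1
4: 0
17: 0
18: 0
23: 0
26: 0
27: 0
31: 0
38: 0
Current total: 0 + 1 + 0 + 0 + 0 + 0 + 0 + 0 + 0 + 0 = 1
Shortfall: 45 − 1 = 44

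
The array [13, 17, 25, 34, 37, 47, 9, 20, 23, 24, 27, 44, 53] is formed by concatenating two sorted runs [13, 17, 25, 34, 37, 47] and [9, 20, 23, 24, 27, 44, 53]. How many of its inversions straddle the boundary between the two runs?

22 cross-inversions

Take each right-half value and tally the left-half values above it:
r = 9: 13, 17, 25, 34, 37, 47 → 6
r = 20: 25, 34, 37, 47 → 4
r = 23: 25, 34, 37, 47 → 4
r = 24: 25, 34, 37, 47 → 4
r = 27: 34, 37, 47 → 3
r = 44: 47 → 1
r = 53: none → 0
Cross-inversions: 6 + 4 + 4 + 4 + 3 + 1 + 0 = 22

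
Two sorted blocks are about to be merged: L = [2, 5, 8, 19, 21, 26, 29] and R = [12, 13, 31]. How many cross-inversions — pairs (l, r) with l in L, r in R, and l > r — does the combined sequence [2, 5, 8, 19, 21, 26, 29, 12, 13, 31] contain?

8 split inversions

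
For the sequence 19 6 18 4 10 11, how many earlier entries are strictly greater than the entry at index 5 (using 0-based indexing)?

2 such elements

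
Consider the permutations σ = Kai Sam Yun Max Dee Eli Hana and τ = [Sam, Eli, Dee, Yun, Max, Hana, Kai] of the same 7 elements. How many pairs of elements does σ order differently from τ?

11

Assign each item its position (1..7) in the first ordering, then rewrite the second ordering as that position sequence:
positions: Kai→1, Sam→2, Yun→3, Max→4, Dee→5, Eli→6, Hana→7
second ordering as positions: [2, 6, 5, 3, 4, 7, 1]
Discordant pairs = inversions in this position sequence.
2: 1 → 1
6: 5, 3, 4, 1 → 4
5: 3, 4, 1 → 3
3: 1 → 1
4: 1 → 1
7: 1 → 1
1: 0
Total: 1 + 4 + 3 + 1 + 1 + 1 + 0 = 11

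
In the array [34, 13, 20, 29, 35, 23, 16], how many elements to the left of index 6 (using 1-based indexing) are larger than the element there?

The element at index 6 is 23.
Elements before it: 34, 13, 20, 29, 35
Those larger than 23: 34, 29, 35

3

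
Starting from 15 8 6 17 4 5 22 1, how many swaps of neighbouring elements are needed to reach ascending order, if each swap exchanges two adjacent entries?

There are 18 swaps.

Each adjacent swap fixes exactly one inversion, so the minimum swap count equals the number of inversions.
Count inversions — for each element, later elements that are smaller:
15: 8, 6, 4, 5, 1 → 5
8: 6, 4, 5, 1 → 4
6: 4, 5, 1 → 3
17: 4, 5, 1 → 3
4: 1 → 1
5: 1 → 1
22: 1 → 1
1: none → 0
Total inversions: 5 + 4 + 3 + 3 + 1 + 1 + 1 + 0 = 18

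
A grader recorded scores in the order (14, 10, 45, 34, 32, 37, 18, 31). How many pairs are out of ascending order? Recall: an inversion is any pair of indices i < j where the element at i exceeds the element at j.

Sweep left to right; for each value list the smaller values that follow it:
14: 1
10: 0
45: 5
34: 3
32: 2
37: 2
18: 0
31: 0
Sum: 1 + 0 + 5 + 3 + 2 + 2 + 0 + 0 = 13

13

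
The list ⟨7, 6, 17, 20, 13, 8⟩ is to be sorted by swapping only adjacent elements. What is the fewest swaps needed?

6 adjacent swaps

Each adjacent swap fixes exactly one inversion, so the minimum swap count equals the number of inversions.
Count inversions — for each element, later elements that are smaller:
7: 6 → 1
6: none → 0
17: 13, 8 → 2
20: 13, 8 → 2
13: 8 → 1
8: none → 0
Total inversions: 1 + 0 + 2 + 2 + 1 + 0 = 6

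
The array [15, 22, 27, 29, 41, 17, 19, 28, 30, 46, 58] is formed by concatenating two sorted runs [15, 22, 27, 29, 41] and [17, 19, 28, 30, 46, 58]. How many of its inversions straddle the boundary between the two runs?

11

Take each right-half value and tally the left-half values above it:
r = 17: 22, 27, 29, 41 → 4
r = 19: 22, 27, 29, 41 → 4
r = 28: 29, 41 → 2
r = 30: 41 → 1
r = 46: none → 0
r = 58: none → 0
Cross-inversions: 4 + 4 + 2 + 1 + 0 + 0 = 11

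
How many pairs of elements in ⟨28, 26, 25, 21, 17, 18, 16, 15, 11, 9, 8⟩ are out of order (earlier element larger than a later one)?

54 inversions

Sweep left to right; for each value list the smaller values that follow it:
28 → 26, 25, 21, 17, 18, 16, 15, 11, 9, 8 → 10
26 → 25, 21, 17, 18, 16, 15, 11, 9, 8 → 9
25 → 21, 17, 18, 16, 15, 11, 9, 8 → 8
21 → 17, 18, 16, 15, 11, 9, 8 → 7
17 → 16, 15, 11, 9, 8 → 5
18 → 16, 15, 11, 9, 8 → 5
16 → 15, 11, 9, 8 → 4
15 → 11, 9, 8 → 3
11 → 9, 8 → 2
9 → 8 → 1
8 → none → 0
Sum: 10 + 9 + 8 + 7 + 5 + 5 + 4 + 3 + 2 + 1 + 0 = 54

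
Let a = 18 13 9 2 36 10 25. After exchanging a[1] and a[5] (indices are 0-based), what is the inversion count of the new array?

9

Positions 1 and 5 hold 13 and 10; after swapping, the array is [18, 10, 9, 2, 36, 13, 25].
For each element, count later entries that are smaller:
18: 4
10: 2
9: 1
2: 0
36: 2
13: 0
25: 0
Sum: 4 + 2 + 1 + 0 + 2 + 0 + 0 = 9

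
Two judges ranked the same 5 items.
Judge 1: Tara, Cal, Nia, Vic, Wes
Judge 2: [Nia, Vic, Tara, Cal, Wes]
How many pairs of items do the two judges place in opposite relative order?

Assign each item its position (1..5) in the first ordering, then rewrite the second ordering as that position sequence:
positions: Tara→1, Cal→2, Nia→3, Vic→4, Wes→5
second ordering as positions: [3, 4, 1, 2, 5]
Discordant pairs = inversions in this position sequence.
3: 1, 2 → 2
4: 1, 2 → 2
1: 0
2: 0
5: 0
Total: 2 + 2 + 0 + 0 + 0 = 4

4 discordant pairs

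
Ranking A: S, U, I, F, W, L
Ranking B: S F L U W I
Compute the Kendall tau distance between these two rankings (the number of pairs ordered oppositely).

Assign each item its position (1..6) in the first ordering, then rewrite the second ordering as that position sequence:
positions: S→1, U→2, I→3, F→4, W→5, L→6
second ordering as positions: [1, 4, 6, 2, 5, 3]
Discordant pairs = inversions in this position sequence.
1: 0
4: 2, 3 → 2
6: 2, 5, 3 → 3
2: 0
5: 3 → 1
3: 0
Total: 0 + 2 + 3 + 0 + 1 + 0 = 6

6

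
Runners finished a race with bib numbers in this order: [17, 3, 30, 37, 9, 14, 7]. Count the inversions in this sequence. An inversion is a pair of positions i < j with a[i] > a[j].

Listing every pair i<j with a[i]>a[j] (using 1-based positions):
(1,2): 17 > 3
(1,5): 17 > 9
(1,6): 17 > 14
(1,7): 17 > 7
(3,5): 30 > 9
(3,6): 30 > 14
(3,7): 30 > 7
(4,5): 37 > 9
(4,6): 37 > 14
(4,7): 37 > 7
(5,7): 9 > 7
(6,7): 14 > 7
That's 12 pairs.

12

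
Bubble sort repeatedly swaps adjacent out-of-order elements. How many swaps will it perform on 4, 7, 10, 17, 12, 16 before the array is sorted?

Each adjacent swap fixes exactly one inversion, so the minimum swap count equals the number of inversions.
Count inversions — for each element, later elements that are smaller:
4: none → 0
7: none → 0
10: none → 0
17: 12, 16 → 2
12: none → 0
16: none → 0
Total inversions: 0 + 0 + 0 + 2 + 0 + 0 = 2

Adjacent swaps: 2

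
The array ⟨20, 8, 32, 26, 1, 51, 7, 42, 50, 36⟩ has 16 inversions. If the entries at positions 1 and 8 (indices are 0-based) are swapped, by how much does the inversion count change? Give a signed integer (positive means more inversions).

+7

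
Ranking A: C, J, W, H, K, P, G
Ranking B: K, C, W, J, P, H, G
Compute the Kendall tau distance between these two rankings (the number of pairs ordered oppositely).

Assign each item its position (1..7) in the first ordering, then rewrite the second ordering as that position sequence:
positions: C→1, J→2, W→3, H→4, K→5, P→6, G→7
second ordering as positions: [5, 1, 3, 2, 6, 4, 7]
Discordant pairs = inversions in this position sequence.
5: 1, 3, 2, 4 → 4
1: 0
3: 2 → 1
2: 0
6: 4 → 1
4: 0
7: 0
Total: 4 + 0 + 1 + 0 + 1 + 0 + 0 = 6

6 discordant pairs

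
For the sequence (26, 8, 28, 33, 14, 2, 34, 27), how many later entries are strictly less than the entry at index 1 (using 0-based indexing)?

1

The element at index 1 is 8.
Elements after it: 28, 33, 14, 2, 34, 27
Those smaller than 8: 2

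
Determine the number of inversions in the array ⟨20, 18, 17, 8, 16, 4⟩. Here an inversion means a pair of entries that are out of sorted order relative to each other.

For each element, count later entries that are smaller:
20: 5
18: 4
17: 3
8: 1
16: 1
4: 0
Sum: 5 + 4 + 3 + 1 + 1 + 0 = 14

There are 14 out-of-order pairs.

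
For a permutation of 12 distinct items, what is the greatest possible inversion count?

The maximum occurs when the array is in strictly decreasing order: every one of the C(12, 2) pairs is inverted.
C(12, 2) = 12·11/2 = 66

66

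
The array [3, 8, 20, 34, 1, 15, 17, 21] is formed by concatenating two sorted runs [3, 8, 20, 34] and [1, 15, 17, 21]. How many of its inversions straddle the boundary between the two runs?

Count, for every r in R, how many entries of L exceed r:
r = 1: 3, 8, 20, 34 → 4
r = 15: 20, 34 → 2
r = 17: 20, 34 → 2
r = 21: 34 → 1
Cross-inversions: 4 + 2 + 2 + 1 = 9

9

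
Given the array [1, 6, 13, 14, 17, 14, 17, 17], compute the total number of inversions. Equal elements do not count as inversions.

For each element, count later entries that are smaller:
1: 0
6: 0
13: 0
14: 0
17: 1
14: 0
17: 0
17: 0
Sum: 0 + 0 + 0 + 0 + 1 + 0 + 0 + 0 = 1

1 inversion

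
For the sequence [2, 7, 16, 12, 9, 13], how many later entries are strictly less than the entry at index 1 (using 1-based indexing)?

0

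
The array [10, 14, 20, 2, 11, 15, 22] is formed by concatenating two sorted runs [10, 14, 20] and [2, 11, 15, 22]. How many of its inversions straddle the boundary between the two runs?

Count, for every r in R, how many entries of L exceed r:
r = 2: 10, 14, 20 → 3
r = 11: 14, 20 → 2
r = 15: 20 → 1
r = 22: none → 0
Cross-inversions: 3 + 2 + 1 + 0 = 6

6 split inversions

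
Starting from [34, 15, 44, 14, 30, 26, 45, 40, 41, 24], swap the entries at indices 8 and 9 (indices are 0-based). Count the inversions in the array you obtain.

Positions 8 and 9 hold 41 and 24; after swapping, the array is [34, 15, 44, 14, 30, 26, 45, 40, 24, 41].
Element-by-element contributions:
34 → 15, 14, 30, 26, 24 → 5
15 → 14 → 1
44 → 14, 30, 26, 40, 24, 41 → 6
14 → none → 0
30 → 26, 24 → 2
26 → 24 → 1
45 → 40, 24, 41 → 3
40 → 24 → 1
24 → none → 0
41 → none → 0
Sum: 5 + 1 + 6 + 0 + 2 + 1 + 3 + 1 + 0 + 0 = 19

19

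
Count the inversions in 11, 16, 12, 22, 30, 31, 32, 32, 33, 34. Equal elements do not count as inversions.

Inversions: 1

Element-by-element contributions:
11: 0
16: 1
12: 0
22: 0
30: 0
31: 0
32: 0
32: 0
33: 0
34: 0
Sum: 0 + 1 + 0 + 0 + 0 + 0 + 0 + 0 + 0 + 0 = 1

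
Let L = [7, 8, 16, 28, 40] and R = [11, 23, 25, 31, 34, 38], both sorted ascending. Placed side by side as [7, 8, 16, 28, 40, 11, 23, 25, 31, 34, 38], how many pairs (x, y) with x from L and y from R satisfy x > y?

Count, for every r in R, how many entries of L exceed r:
r = 11: 16, 28, 40 → 3
r = 23: 28, 40 → 2
r = 25: 28, 40 → 2
r = 31: 40 → 1
r = 34: 40 → 1
r = 38: 40 → 1
Cross-inversions: 3 + 2 + 2 + 1 + 1 + 1 = 10

10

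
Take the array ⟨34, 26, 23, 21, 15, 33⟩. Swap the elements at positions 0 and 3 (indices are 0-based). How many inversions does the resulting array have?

6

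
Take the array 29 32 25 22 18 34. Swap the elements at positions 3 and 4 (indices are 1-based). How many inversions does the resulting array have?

8

Positions 3 and 4 hold 25 and 22; after swapping, the array is [29, 32, 22, 25, 18, 34].
For each element, count later entries that are smaller:
29: 3
32: 3
22: 1
25: 1
18: 0
34: 0
Sum: 3 + 3 + 1 + 1 + 0 + 0 = 8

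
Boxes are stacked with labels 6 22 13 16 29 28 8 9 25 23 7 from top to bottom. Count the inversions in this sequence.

Count, for each position, how many later elements it exceeds:
6 → none → 0
22 → 13, 16, 8, 9, 7 → 5
13 → 8, 9, 7 → 3
16 → 8, 9, 7 → 3
29 → 28, 8, 9, 25, 23, 7 → 6
28 → 8, 9, 25, 23, 7 → 5
8 → 7 → 1
9 → 7 → 1
25 → 23, 7 → 2
23 → 7 → 1
7 → none → 0
Sum: 0 + 5 + 3 + 3 + 6 + 5 + 1 + 1 + 2 + 1 + 0 = 27

27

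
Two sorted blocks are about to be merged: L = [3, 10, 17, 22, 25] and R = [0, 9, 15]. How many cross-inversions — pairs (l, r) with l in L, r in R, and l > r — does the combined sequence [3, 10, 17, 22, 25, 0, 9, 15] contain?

For each element r of the right run, count left-run elements greater than r:
r = 0: 3, 10, 17, 22, 25 → 5
r = 9: 10, 17, 22, 25 → 4
r = 15: 17, 22, 25 → 3
Cross-inversions: 5 + 4 + 3 = 12

12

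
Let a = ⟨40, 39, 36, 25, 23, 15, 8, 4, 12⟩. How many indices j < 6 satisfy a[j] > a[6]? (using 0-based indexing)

6 such elements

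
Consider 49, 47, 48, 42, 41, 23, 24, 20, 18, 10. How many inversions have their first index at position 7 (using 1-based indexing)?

The element at index 7 is 24.
Elements after it: 20, 18, 10
Those smaller than 24: 20, 18, 10

3 such elements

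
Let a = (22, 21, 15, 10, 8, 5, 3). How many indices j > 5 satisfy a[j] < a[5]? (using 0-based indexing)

1

The element at index 5 is 5.
Elements after it: 3
Those smaller than 5: 3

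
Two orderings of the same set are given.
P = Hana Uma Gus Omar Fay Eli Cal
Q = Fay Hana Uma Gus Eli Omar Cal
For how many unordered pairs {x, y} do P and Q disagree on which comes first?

There are 5 disagreeing pairs.

Assign each item its position (1..7) in the first ordering, then rewrite the second ordering as that position sequence:
positions: Hana→1, Uma→2, Gus→3, Omar→4, Fay→5, Eli→6, Cal→7
second ordering as positions: [5, 1, 2, 3, 6, 4, 7]
Discordant pairs = inversions in this position sequence.
5: 1, 2, 3, 4 → 4
1: 0
2: 0
3: 0
6: 4 → 1
4: 0
7: 0
Total: 4 + 0 + 0 + 0 + 1 + 0 + 0 = 5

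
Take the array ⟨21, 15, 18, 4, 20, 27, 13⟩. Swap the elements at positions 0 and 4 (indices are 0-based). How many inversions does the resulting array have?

There are 10 inversions.

Positions 0 and 4 hold 21 and 20; after swapping, the array is [20, 15, 18, 4, 21, 27, 13].
Count, for each position, how many later elements it exceeds:
20: 4
15: 2
18: 2
4: 0
21: 1
27: 1
13: 0
Sum: 4 + 2 + 2 + 0 + 1 + 1 + 0 = 10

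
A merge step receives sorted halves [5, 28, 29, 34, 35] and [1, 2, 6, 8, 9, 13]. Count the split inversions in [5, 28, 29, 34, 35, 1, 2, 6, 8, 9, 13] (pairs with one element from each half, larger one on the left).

For each element r of the right run, count left-run elements greater than r:
r = 1: 5, 28, 29, 34, 35 → 5
r = 2: 5, 28, 29, 34, 35 → 5
r = 6: 28, 29, 34, 35 → 4
r = 8: 28, 29, 34, 35 → 4
r = 9: 28, 29, 34, 35 → 4
r = 13: 28, 29, 34, 35 → 4
Cross-inversions: 5 + 5 + 4 + 4 + 4 + 4 = 26

26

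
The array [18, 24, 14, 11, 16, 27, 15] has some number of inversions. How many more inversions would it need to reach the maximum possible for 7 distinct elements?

10 inversions short

Maximum inversions for 7 distinct elements is C(7, 2) = 7·6/2 = 21.
Current inversions — for each element, count later smaller elements:
18: 4
24: 4
14: 1
11: 0
16: 1
27: 1
15: 0
Current total: 4 + 4 + 1 + 0 + 1 + 1 + 0 = 11
Shortfall: 21 − 11 = 10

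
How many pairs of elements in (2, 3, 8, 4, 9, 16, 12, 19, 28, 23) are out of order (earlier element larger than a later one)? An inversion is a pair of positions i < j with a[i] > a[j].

3

Count, for each position, how many later elements it exceeds:
2 → none → 0
3 → none → 0
8 → 4 → 1
4 → none → 0
9 → none → 0
16 → 12 → 1
12 → none → 0
19 → none → 0
28 → 23 → 1
23 → none → 0
Sum: 0 + 0 + 1 + 0 + 0 + 1 + 0 + 0 + 1 + 0 = 3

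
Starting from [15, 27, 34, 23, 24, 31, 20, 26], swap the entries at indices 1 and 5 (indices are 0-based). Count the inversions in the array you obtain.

Positions 1 and 5 hold 27 and 31; after swapping, the array is [15, 31, 34, 23, 24, 27, 20, 26].
Sweep left to right; for each value list the smaller values that follow it:
15 → none → 0
31 → 23, 24, 27, 20, 26 → 5
34 → 23, 24, 27, 20, 26 → 5
23 → 20 → 1
24 → 20 → 1
27 → 20, 26 → 2
20 → none → 0
26 → none → 0
Sum: 0 + 5 + 5 + 1 + 1 + 2 + 0 + 0 = 14

14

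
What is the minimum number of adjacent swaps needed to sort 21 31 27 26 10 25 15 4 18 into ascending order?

27

Each adjacent swap fixes exactly one inversion, so the minimum swap count equals the number of inversions.
Count inversions — for each element, later elements that are smaller:
21: 10, 15, 4, 18 → 4
31: 27, 26, 10, 25, 15, 4, 18 → 7
27: 26, 10, 25, 15, 4, 18 → 6
26: 10, 25, 15, 4, 18 → 5
10: 4 → 1
25: 15, 4, 18 → 3
15: 4 → 1
4: none → 0
18: none → 0
Total inversions: 4 + 7 + 6 + 5 + 1 + 3 + 1 + 0 + 0 = 27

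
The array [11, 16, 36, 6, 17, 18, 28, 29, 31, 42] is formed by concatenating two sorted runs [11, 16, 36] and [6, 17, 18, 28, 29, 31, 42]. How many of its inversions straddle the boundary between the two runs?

8

Count, for every r in R, how many entries of L exceed r:
r = 6: 11, 16, 36 → 3
r = 17: 36 → 1
r = 18: 36 → 1
r = 28: 36 → 1
r = 29: 36 → 1
r = 31: 36 → 1
r = 42: none → 0
Cross-inversions: 3 + 1 + 1 + 1 + 1 + 1 + 0 = 8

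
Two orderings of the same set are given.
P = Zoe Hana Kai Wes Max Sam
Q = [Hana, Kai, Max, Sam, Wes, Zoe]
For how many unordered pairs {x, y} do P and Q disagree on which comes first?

Assign each item its position (1..6) in the first ordering, then rewrite the second ordering as that position sequence:
positions: Zoe→1, Hana→2, Kai→3, Wes→4, Max→5, Sam→6
second ordering as positions: [2, 3, 5, 6, 4, 1]
Discordant pairs = inversions in this position sequence.
2: 1 → 1
3: 1 → 1
5: 4, 1 → 2
6: 4, 1 → 2
4: 1 → 1
1: 0
Total: 1 + 1 + 2 + 2 + 1 + 0 = 7

7 disagreeing pairs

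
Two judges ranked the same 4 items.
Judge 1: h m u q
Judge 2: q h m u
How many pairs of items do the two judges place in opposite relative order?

3

Assign each item its position (1..4) in the first ordering, then rewrite the second ordering as that position sequence:
positions: h→1, m→2, u→3, q→4
second ordering as positions: [4, 1, 2, 3]
Discordant pairs = inversions in this position sequence.
4: 1, 2, 3 → 3
1: 0
2: 0
3: 0
Total: 3 + 0 + 0 + 0 = 3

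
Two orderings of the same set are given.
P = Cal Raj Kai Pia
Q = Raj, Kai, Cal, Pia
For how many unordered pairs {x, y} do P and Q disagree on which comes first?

Disagreeing pairs: 2

Assign each item its position (1..4) in the first ordering, then rewrite the second ordering as that position sequence:
positions: Cal→1, Raj→2, Kai→3, Pia→4
second ordering as positions: [2, 3, 1, 4]
Discordant pairs = inversions in this position sequence.
2: 1 → 1
3: 1 → 1
1: 0
4: 0
Total: 1 + 1 + 0 + 0 = 2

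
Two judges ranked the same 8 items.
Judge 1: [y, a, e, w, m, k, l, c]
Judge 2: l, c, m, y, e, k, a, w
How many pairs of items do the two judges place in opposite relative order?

19

Assign each item its position (1..8) in the first ordering, then rewrite the second ordering as that position sequence:
positions: y→1, a→2, e→3, w→4, m→5, k→6, l→7, c→8
second ordering as positions: [7, 8, 5, 1, 3, 6, 2, 4]
Discordant pairs = inversions in this position sequence.
7: 5, 1, 3, 6, 2, 4 → 6
8: 5, 1, 3, 6, 2, 4 → 6
5: 1, 3, 2, 4 → 4
1: 0
3: 2 → 1
6: 2, 4 → 2
2: 0
4: 0
Total: 6 + 6 + 4 + 0 + 1 + 2 + 0 + 0 = 19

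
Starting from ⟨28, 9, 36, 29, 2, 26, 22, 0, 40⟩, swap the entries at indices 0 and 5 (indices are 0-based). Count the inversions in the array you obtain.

Positions 0 and 5 hold 28 and 26; after swapping, the array is [26, 9, 36, 29, 2, 28, 22, 0, 40].
Element-by-element contributions:
26: 4
9: 2
36: 5
29: 4
2: 1
28: 2
22: 1
0: 0
40: 0
Sum: 4 + 2 + 5 + 4 + 1 + 2 + 1 + 0 + 0 = 19

19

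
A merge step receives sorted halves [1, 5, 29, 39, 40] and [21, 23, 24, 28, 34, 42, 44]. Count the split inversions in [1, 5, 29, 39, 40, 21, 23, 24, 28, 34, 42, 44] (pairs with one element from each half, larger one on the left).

14

Count, for every r in R, how many entries of L exceed r:
r = 21: 29, 39, 40 → 3
r = 23: 29, 39, 40 → 3
r = 24: 29, 39, 40 → 3
r = 28: 29, 39, 40 → 3
r = 34: 39, 40 → 2
r = 42: none → 0
r = 44: none → 0
Cross-inversions: 3 + 3 + 3 + 3 + 2 + 0 + 0 = 14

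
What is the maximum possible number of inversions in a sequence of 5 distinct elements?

A reversed (strictly descending) arrangement makes every pair an inversion, giving C(5, 2) inversions.
C(5, 2) = 5·4/2 = 10

10 inversions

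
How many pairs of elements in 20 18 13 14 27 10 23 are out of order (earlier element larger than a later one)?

Count, for each position, how many later elements it exceeds:
20: 4
18: 3
13: 1
14: 1
27: 2
10: 0
23: 0
Sum: 4 + 3 + 1 + 1 + 2 + 0 + 0 = 11

Inversions: 11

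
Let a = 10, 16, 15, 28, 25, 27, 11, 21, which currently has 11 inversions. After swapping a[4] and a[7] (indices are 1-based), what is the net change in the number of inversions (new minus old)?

-5

Positions 4 and 7 hold 28 and 11; after swapping, the array is [10, 16, 15, 11, 25, 27, 28, 21].
Sweep left to right; for each value list the smaller values that follow it:
10: 0
16: 2
15: 1
11: 0
25: 1
27: 1
28: 1
21: 0
Sum: 0 + 2 + 1 + 0 + 1 + 1 + 1 + 0 = 6
Change: 6 − 11 = -5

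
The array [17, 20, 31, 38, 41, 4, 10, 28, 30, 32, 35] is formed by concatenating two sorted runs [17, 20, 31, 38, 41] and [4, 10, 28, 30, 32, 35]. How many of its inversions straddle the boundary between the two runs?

There are 20 split inversions.

Count, for every r in R, how many entries of L exceed r:
r = 4: 17, 20, 31, 38, 41 → 5
r = 10: 17, 20, 31, 38, 41 → 5
r = 28: 31, 38, 41 → 3
r = 30: 31, 38, 41 → 3
r = 32: 38, 41 → 2
r = 35: 38, 41 → 2
Cross-inversions: 5 + 5 + 3 + 3 + 2 + 2 = 20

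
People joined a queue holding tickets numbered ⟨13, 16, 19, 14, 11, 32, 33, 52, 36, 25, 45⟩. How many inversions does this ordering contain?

12

Element-by-element contributions:
13 → 11 → 1
16 → 14, 11 → 2
19 → 14, 11 → 2
14 → 11 → 1
11 → none → 0
32 → 25 → 1
33 → 25 → 1
52 → 36, 25, 45 → 3
36 → 25 → 1
25 → none → 0
45 → none → 0
Sum: 1 + 2 + 2 + 1 + 0 + 1 + 1 + 3 + 1 + 0 + 0 = 12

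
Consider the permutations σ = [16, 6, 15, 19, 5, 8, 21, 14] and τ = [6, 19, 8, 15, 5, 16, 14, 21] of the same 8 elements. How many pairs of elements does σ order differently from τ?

Assign each item its position (1..8) in the first ordering, then rewrite the second ordering as that position sequence:
positions: 16→1, 6→2, 15→3, 19→4, 5→5, 8→6, 21→7, 14→8
second ordering as positions: [2, 4, 6, 3, 5, 1, 8, 7]
Discordant pairs = inversions in this position sequence.
2: 1 → 1
4: 3, 1 → 2
6: 3, 5, 1 → 3
3: 1 → 1
5: 1 → 1
1: 0
8: 7 → 1
7: 0
Total: 1 + 2 + 3 + 1 + 1 + 0 + 1 + 0 = 9

Discordant pairs: 9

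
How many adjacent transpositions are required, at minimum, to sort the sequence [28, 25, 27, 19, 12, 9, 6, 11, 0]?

33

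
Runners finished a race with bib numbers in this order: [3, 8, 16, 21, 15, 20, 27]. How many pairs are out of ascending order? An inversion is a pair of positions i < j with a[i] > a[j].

Count, for each position, how many later elements it exceeds:
3 → none → 0
8 → none → 0
16 → 15 → 1
21 → 15, 20 → 2
15 → none → 0
20 → none → 0
27 → none → 0
Sum: 0 + 0 + 1 + 2 + 0 + 0 + 0 = 3

3 inversions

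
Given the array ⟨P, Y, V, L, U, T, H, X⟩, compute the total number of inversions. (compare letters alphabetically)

Element-by-element contributions:
P → L, H → 2
Y → V, L, U, T, H, X → 6
V → L, U, T, H → 4
L → H → 1
U → T, H → 2
T → H → 1
H → none → 0
X → none → 0
Sum: 2 + 6 + 4 + 1 + 2 + 1 + 0 + 0 = 16

16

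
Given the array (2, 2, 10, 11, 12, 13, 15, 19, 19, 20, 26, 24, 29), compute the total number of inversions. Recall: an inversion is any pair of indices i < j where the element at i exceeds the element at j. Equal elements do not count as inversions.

For each element, count later entries that are smaller:
2 → none → 0
2 → none → 0
10 → none → 0
11 → none → 0
12 → none → 0
13 → none → 0
15 → none → 0
19 → none → 0
19 → none → 0
20 → none → 0
26 → 24 → 1
24 → none → 0
29 → none → 0
Sum: 0 + 0 + 0 + 0 + 0 + 0 + 0 + 0 + 0 + 0 + 1 + 0 + 0 = 1

1 inversion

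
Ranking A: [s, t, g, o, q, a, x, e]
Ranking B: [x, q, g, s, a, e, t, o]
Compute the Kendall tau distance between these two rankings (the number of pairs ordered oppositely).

16 discordant pairs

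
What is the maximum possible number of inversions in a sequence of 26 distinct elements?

325 inversions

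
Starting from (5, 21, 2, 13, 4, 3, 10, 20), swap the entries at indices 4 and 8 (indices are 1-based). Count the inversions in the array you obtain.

14

Positions 4 and 8 hold 13 and 20; after swapping, the array is [5, 21, 2, 20, 4, 3, 10, 13].
Count, for each position, how many later elements it exceeds:
5: 3
21: 6
2: 0
20: 4
4: 1
3: 0
10: 0
13: 0
Sum: 3 + 6 + 0 + 4 + 1 + 0 + 0 + 0 = 14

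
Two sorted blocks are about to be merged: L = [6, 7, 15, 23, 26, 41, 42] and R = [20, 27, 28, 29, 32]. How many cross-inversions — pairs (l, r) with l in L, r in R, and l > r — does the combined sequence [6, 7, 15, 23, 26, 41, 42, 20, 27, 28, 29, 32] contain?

For each element r of the right run, count left-run elements greater than r:
r = 20: 23, 26, 41, 42 → 4
r = 27: 41, 42 → 2
r = 28: 41, 42 → 2
r = 29: 41, 42 → 2
r = 32: 41, 42 → 2
Cross-inversions: 4 + 2 + 2 + 2 + 2 = 12

12 split inversions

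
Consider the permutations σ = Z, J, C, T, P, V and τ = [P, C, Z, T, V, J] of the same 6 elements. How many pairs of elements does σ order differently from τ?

8 discordant pairs

Assign each item its position (1..6) in the first ordering, then rewrite the second ordering as that position sequence:
positions: Z→1, J→2, C→3, T→4, P→5, V→6
second ordering as positions: [5, 3, 1, 4, 6, 2]
Discordant pairs = inversions in this position sequence.
5: 3, 1, 4, 2 → 4
3: 1, 2 → 2
1: 0
4: 2 → 1
6: 2 → 1
2: 0
Total: 4 + 2 + 0 + 1 + 1 + 0 = 8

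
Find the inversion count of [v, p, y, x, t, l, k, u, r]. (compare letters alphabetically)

24

Count, for each position, how many later elements it exceeds:
v: 6
p: 2
y: 6
x: 5
t: 3
l: 1
k: 0
u: 1
r: 0
Sum: 6 + 2 + 6 + 5 + 3 + 1 + 0 + 1 + 0 = 24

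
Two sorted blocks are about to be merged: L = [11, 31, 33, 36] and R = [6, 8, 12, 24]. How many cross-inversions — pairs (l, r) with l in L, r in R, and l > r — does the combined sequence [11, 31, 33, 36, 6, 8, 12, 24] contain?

For each element r of the right run, count left-run elements greater than r:
r = 6: 11, 31, 33, 36 → 4
r = 8: 11, 31, 33, 36 → 4
r = 12: 31, 33, 36 → 3
r = 24: 31, 33, 36 → 3
Cross-inversions: 4 + 4 + 3 + 3 = 14

14 cross-inversions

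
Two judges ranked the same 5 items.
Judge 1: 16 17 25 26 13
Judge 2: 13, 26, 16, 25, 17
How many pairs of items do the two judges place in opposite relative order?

Assign each item its position (1..5) in the first ordering, then rewrite the second ordering as that position sequence:
positions: 16→1, 17→2, 25→3, 26→4, 13→5
second ordering as positions: [5, 4, 1, 3, 2]
Discordant pairs = inversions in this position sequence.
5: 4, 1, 3, 2 → 4
4: 1, 3, 2 → 3
1: 0
3: 2 → 1
2: 0
Total: 4 + 3 + 0 + 1 + 0 = 8

8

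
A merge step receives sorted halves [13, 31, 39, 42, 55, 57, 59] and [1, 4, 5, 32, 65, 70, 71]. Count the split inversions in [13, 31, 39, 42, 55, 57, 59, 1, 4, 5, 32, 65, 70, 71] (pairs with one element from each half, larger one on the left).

For each element r of the right run, count left-run elements greater than r:
r = 1: 13, 31, 39, 42, 55, 57, 59 → 7
r = 4: 13, 31, 39, 42, 55, 57, 59 → 7
r = 5: 13, 31, 39, 42, 55, 57, 59 → 7
r = 32: 39, 42, 55, 57, 59 → 5
r = 65: none → 0
r = 70: none → 0
r = 71: none → 0
Cross-inversions: 7 + 7 + 7 + 5 + 0 + 0 + 0 = 26

26 split inversions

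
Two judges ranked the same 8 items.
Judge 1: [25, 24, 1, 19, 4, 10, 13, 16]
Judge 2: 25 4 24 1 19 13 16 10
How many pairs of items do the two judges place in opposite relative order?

5

Assign each item its position (1..8) in the first ordering, then rewrite the second ordering as that position sequence:
positions: 25→1, 24→2, 1→3, 19→4, 4→5, 10→6, 13→7, 16→8
second ordering as positions: [1, 5, 2, 3, 4, 7, 8, 6]
Discordant pairs = inversions in this position sequence.
1: 0
5: 2, 3, 4 → 3
2: 0
3: 0
4: 0
7: 6 → 1
8: 6 → 1
6: 0
Total: 0 + 3 + 0 + 0 + 0 + 1 + 1 + 0 = 5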